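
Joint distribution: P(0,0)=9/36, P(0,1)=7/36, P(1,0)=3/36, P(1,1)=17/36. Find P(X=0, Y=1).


Read from table: P(X=0, Y=1) = 7/36

7/36


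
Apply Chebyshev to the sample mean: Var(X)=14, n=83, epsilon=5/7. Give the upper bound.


Var(Xbar) = Var(X)/n = 14/83
Chebyshev: P(|Xbar-mu| >= 5/7) <= Var(Xbar)/(5/7)^2 = (14/83)/(25/49) = 686/2075

686/2075


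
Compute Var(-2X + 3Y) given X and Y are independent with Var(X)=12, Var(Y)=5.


Independence => Cov(X,Y)=0
Var(-2X + 3Y) = (-2)^2*Var(X) + 3^2*Var(Y)
= 4*12 + 9*5 = 93

93


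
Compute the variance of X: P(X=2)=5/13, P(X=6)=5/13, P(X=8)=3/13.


E[X] = 64/13, E[X^2] = 392/13
Var(X) = E[X^2] - (E[X])^2 = 392/13 - (64/13)^2 = 1000/169

1000/169


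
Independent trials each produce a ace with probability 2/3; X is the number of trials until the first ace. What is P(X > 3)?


P(X > 3) = P(first 3 trials all fail) = (1-p)^3 = (1/3)^3 = 1/27

1/27


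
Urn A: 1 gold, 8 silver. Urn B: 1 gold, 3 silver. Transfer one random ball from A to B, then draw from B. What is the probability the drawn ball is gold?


P(transfer gold) = 1/9; P(transfer silver) = 8/9
If gold transferred: Urn II has 2 gold of 5, so P(gold|gold moved) = 2/5
If silver transferred: Urn II has 1 gold of 5, so P(gold|silver moved) = 1/5
By total probability: P(gold) = 1/9*2/5 + 8/9*1/5 = 2/9

2/9


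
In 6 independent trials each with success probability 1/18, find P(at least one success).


P(at least one) = 1 - P(none)
P(none) = (1 - 1/18)^6 = (17/18)^6 = 24137569/34012224
P(at least one) = 1 - 24137569/34012224 = 9874655/34012224

9874655/34012224


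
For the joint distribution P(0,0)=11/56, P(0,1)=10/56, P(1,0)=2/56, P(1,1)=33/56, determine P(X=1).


P(X=1) = P(1,0)+P(1,1) = 2/56 + 33/56 = 35/56 = 5/8

5/8


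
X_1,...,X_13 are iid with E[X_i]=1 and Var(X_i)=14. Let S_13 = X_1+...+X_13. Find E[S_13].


E[S_n] = n*E[X_1] = 13*1 = 13

13


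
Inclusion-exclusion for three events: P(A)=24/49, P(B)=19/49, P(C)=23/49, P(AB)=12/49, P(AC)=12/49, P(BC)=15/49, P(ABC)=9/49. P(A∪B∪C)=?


P(A∪B∪C) = P(A)+P(B)+P(C) - P(AB)-P(AC)-P(BC) + P(ABC)
= 24/49+19/49+23/49 - 12/49-12/49-15/49 + 9/49
= 36/49

36/49


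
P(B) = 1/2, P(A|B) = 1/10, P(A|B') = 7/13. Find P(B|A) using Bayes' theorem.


P(A) = P(A|B)P(B) + P(A|B')P(B') = 1/10*1/2 + 7/13*1/2 = 83/260
P(B|A) = P(A|B)P(B)/P(A) = (1/20)/(83/260) = 13/83

13/83


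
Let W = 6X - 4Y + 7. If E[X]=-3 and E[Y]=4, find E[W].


E[6X - 4Y + 7] = 6*E[X] - 4*E[Y] + 7
= (6)*(-3) + (-4)*(4) + (7)
= -18 - 16 + 7 = -27

-27


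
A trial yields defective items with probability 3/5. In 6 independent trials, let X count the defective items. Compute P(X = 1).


P(X=1) = C(6,1) * p^1 * (1-p)^5
= 6 * 3/5 * 32/3125
= 576/15625

576/15625


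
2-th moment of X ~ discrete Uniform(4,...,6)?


E[X^2] = (1/3) * sum(x^2 for x=4..6)
= 77/3

77/3


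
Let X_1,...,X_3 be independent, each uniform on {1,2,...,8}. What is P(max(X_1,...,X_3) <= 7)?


P(max <= 7) = P(all X_i <= 7) = (P(X_1 <= 7))^3
= (7/8)^3 = 343/512

343/512


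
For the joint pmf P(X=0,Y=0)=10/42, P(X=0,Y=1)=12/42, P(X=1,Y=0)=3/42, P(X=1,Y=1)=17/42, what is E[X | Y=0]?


P(Y=0) = 13/42
E[X|Y=0] = (0*10 + 1*3)/13 = 3/13

3/13


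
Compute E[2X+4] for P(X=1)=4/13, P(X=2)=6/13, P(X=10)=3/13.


E[2X+4] = sum(g(x)*P(x))
= 6*4/13 + 8*6/13 + 24*3/13
= 144/13

144/13


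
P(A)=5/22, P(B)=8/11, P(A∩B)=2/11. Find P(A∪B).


P(A∪B) = P(A) + P(B) - P(A∩B)
= 5/22 + 8/11 - 2/11 = 17/22

17/22


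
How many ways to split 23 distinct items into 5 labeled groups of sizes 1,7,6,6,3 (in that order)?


23! = 25852016738884976640000
Denominator: 1!=1 * 7!=5040 * 6!=720 * 6!=720 * 3!=6
Coefficient = 25852016738884976640000 / 15676416000 = 1649102495040

1649102495040


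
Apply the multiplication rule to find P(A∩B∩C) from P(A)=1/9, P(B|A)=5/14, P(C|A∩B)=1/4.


P(A∩B∩C) = P(A) * P(B|A) * P(C|A∩B)
= 1/9 * 5/14 * 1/4
= 5/126 * 1/4 = 5/504

5/504


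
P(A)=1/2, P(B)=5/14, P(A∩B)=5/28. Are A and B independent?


P(A)*P(B) = 1/2*5/14 = 5/28
P(A∩B) = 5/28, which equals P(A)P(B), so independent

Yes, A and B are independent


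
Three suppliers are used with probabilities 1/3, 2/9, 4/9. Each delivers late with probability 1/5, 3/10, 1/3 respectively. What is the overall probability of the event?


P(A) = P(A|B1)P(B1) + P(A|B2)P(B2) + P(A|B3)P(B3)
= 1/5*1/3 + 3/10*2/9 + 1/3*4/9
= 1/15 + 1/15 + 4/27 = 38/135

38/135


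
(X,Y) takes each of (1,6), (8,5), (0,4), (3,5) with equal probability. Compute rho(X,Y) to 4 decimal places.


Cov(X,Y) = 0.2500, Var(X) = 9.5000, Var(Y) = 0.5000
rho = Cov/(sqrt(VarX)*sqrt(VarY)) = 0.1147

0.1147


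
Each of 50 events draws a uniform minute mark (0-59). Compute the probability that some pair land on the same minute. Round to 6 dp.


P(all different) = prod((60-i)/60 for i=0..49) = 0.000000
P(at least one match) = 1 - 0.000000 = 1.000000

1.000000


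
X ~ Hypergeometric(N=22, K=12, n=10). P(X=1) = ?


P(X=1) = C(12,1)*C(10,9) / C(22,10)
= 12*10 / 646646
= 120/646646 = 60/323323

60/323323


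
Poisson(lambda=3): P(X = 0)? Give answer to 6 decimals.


P(X=0) = e^(-3) * 3^0 / 0!
≈ 0.04978706837 * 1 / 1
≈ 0.049787

0.049787


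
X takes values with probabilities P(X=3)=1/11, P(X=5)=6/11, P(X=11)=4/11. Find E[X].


E[X] = sum(x * P(x))
= 3*1/11 + 5*6/11 + 11*4/11
= 7

7


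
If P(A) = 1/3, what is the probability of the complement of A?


P(A') = 1 - P(A) = 1 - 1/3 = 2/3

2/3


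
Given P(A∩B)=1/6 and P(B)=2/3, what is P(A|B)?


P(A|B) = P(A∩B)/P(B) = (13/78)/(52/78) = 13/52 = 1/4

1/4


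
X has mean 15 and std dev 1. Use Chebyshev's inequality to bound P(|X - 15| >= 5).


k = 5/1 = 5
Chebyshev: P(|X-mu| >= k*sigma) <= 1/k^2 = 1/5^2 = 1/25

1/25


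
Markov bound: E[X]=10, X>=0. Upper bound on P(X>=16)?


Markov: P(X >= a) <= E[X]/a
P(X >= 16) <= 10/16 = 5/8

5/8


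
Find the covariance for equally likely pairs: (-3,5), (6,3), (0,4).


E[X]=1, E[Y]=4, E[XY]=1
Cov(X,Y) = E[XY] - E[X]E[Y] = 1 - 1*4 = -3

-3


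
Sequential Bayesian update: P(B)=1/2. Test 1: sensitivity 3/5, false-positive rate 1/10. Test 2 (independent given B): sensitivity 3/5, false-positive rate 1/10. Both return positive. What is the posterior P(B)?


After test 1: P(+) = 3/5*1/2 + 1/10*1/2 = 7/20
P(B|+) = (3/10)/(7/20) = 6/7
After test 2 (use post1 as new prior): P(+) = 3/5*6/7 + 1/10*1/7 = 37/70
P(B|+,+) = (18/35)/(37/70) = 36/37

36/37


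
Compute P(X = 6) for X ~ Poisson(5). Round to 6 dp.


P(X=6) = e^(-5) * 5^6 / 6!
≈ 0.006737946999 * 15625 / 720
≈ 0.146223

0.146223


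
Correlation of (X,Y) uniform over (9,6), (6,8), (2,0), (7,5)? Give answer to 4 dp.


Cov(X,Y) = 5.7500, Var(X) = 6.5000, Var(Y) = 8.6875
rho = Cov/(sqrt(VarX)*sqrt(VarY)) = 0.7652

0.7652


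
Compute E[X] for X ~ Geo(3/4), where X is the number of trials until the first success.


For geometric (trials until first success), E[X] = 1/p = 1/(3/4) = 4/3

4/3


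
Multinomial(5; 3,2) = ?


5! = 120
Denominator: 3!=6 * 2!=2
Coefficient = 120 / 12 = 10

10


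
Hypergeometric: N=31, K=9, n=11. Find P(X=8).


P(X=8) = C(9,8)*C(22,3) / C(31,11)
= 9*1540 / 84672315
= 13860/84672315 = 44/268801

44/268801


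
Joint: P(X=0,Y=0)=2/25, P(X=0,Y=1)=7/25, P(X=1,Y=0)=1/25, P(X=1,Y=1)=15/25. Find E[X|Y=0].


P(Y=0) = 3/25
E[X|Y=0] = (0*2 + 1*1)/3 = 1/3

1/3


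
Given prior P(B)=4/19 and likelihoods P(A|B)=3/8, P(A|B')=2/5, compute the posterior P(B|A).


P(A) = P(A|B)P(B) + P(A|B')P(B') = 3/8*4/19 + 2/5*15/19 = 15/38
P(B|A) = P(A|B)P(B)/P(A) = (3/38)/(15/38) = 1/5

1/5


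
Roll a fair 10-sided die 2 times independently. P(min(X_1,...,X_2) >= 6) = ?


P(min >= 6) = P(all X_i >= 6) = (P(X_1 >= 6))^2
= (5/10)^2 = (1/2)^2 = 1/4

1/4


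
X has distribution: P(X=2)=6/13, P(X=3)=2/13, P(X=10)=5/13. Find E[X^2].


E[X^2] = sum(g(x)*P(x))
= 4*6/13 + 9*2/13 + 100*5/13
= 542/13

542/13


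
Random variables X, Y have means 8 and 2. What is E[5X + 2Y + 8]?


E[5X + 2Y + 8] = 5*E[X] + 2*E[Y] + 8
= (5)*(8) + (2)*(2) + (8)
= 40 + 4 + 8 = 52

52


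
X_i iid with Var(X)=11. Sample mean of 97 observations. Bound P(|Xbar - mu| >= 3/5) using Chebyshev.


Var(Xbar) = Var(X)/n = 11/97
Chebyshev: P(|Xbar-mu| >= 3/5) <= Var(Xbar)/(3/5)^2 = (11/97)/(9/25) = 275/873

275/873


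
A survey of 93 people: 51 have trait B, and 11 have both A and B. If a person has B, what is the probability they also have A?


P(A|B) = P(A∩B)/P(B) = (11/93)/(51/93) = 11/51

11/51


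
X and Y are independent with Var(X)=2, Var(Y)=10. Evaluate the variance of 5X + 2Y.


Independence => Cov(X,Y)=0
Var(5X + 2Y) = 5^2*Var(X) + 2^2*Var(Y)
= 25*2 + 4*10 = 90

90


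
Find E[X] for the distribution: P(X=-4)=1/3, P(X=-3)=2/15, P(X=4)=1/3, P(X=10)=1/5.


E[X] = sum(x * P(x))
= -4*1/3 - 3*2/15 + 4*1/3 + 10*1/5
= 8/5

8/5


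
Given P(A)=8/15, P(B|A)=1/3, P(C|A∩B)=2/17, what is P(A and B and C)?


P(A∩B∩C) = P(A) * P(B|A) * P(C|A∩B)
= 8/15 * 1/3 * 2/17
= 8/45 * 2/17 = 16/765

16/765


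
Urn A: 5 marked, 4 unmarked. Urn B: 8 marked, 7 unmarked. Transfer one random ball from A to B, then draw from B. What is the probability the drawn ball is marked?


P(transfer marked) = 5/9; P(transfer unmarked) = 4/9
If marked transferred: Urn II has 9 marked of 16, so P(marked|marked moved) = 9/16
If unmarked transferred: Urn II has 8 marked of 16, so P(marked|unmarked moved) = 1/2
By total probability: P(marked) = 5/9*9/16 + 4/9*1/2 = 77/144

77/144


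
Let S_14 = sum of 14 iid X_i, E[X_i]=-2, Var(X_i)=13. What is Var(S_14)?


By independence, Var(S_n) = n*Var(X_1) = 14*13 = 182

182


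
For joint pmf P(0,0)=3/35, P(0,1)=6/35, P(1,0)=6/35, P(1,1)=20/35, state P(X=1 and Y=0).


Read from table: P(X=1, Y=0) = 6/35

6/35


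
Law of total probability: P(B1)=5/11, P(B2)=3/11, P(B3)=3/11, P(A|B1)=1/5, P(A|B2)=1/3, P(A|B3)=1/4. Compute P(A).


P(A) = P(A|B1)P(B1) + P(A|B2)P(B2) + P(A|B3)P(B3)
= 1/5*5/11 + 1/3*3/11 + 1/4*3/11
= 1/11 + 1/11 + 3/44 = 1/4

1/4


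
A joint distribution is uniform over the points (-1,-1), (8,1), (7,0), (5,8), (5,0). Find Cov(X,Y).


E[X]=24/5, E[Y]=8/5, E[XY]=49/5
Cov(X,Y) = E[XY] - E[X]E[Y] = 49/5 - 24/5*8/5 = 53/25

53/25


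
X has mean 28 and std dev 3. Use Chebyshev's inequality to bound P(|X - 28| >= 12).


k = 12/3 = 4
Chebyshev: P(|X-mu| >= k*sigma) <= 1/k^2 = 1/4^2 = 1/16

1/16


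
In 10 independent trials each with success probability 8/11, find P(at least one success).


P(at least one) = 1 - P(none)
P(none) = (1 - 8/11)^10 = (3/11)^10 = 59049/25937424601
P(at least one) = 1 - 59049/25937424601 = 25937365552/25937424601

25937365552/25937424601


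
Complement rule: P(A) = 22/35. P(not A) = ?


P(A') = 1 - P(A) = 1 - 22/35 = 13/35

13/35


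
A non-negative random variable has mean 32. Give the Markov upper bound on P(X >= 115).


Markov: P(X >= a) <= E[X]/a
P(X >= 115) <= 32/115

32/115


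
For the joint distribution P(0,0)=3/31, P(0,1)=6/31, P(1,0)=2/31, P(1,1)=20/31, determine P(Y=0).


P(Y=0) = P(0,0)+P(1,0) = 3/31 + 2/31 = 5/31

5/31


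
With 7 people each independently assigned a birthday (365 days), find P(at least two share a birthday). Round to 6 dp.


P(all different) = prod((365-i)/365 for i=0..6) = 0.943764
P(at least one match) = 1 - 0.943764 = 0.056236

0.056236


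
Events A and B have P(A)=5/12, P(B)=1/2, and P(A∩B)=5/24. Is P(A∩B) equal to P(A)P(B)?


P(A)*P(B) = 5/12*1/2 = 5/24
P(A∩B) = 5/24, which equals P(A)P(B), so independent

Yes, A and B are independent


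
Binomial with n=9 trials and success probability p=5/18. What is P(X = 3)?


P(X=3) = C(9,3) * p^3 * (1-p)^6
= 84 * 125/5832 * 4826809/34012224
= 4223457875/16529940864

4223457875/16529940864


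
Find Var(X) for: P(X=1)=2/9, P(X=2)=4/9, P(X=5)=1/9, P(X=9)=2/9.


E[X] = 11/3, E[X^2] = 205/9
Var(X) = E[X^2] - (E[X])^2 = 205/9 - (11/3)^2 = 28/3

28/3


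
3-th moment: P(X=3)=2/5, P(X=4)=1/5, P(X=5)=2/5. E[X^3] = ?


E[X^3] = sum(x^3 * P(x))
= 27*2/5 + 64*1/5 + 125*2/5
= 368/5

368/5


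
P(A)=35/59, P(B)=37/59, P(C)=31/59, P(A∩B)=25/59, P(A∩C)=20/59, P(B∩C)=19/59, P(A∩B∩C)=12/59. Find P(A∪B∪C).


P(A∪B∪C) = P(A)+P(B)+P(C) - P(AB)-P(AC)-P(BC) + P(ABC)
= 35/59+37/59+31/59 - 25/59-20/59-19/59 + 12/59
= 51/59

51/59


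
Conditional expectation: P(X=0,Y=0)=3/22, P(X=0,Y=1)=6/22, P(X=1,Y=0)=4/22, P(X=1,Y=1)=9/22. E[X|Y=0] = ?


P(Y=0) = 7/22
E[X|Y=0] = (0*3 + 1*4)/7 = 4/7

4/7


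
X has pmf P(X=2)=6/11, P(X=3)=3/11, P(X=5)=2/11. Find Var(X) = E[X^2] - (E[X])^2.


E[X] = 31/11, E[X^2] = 101/11
Var(X) = E[X^2] - (E[X])^2 = 101/11 - (31/11)^2 = 150/121

150/121


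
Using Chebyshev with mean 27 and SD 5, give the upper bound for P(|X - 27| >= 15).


k = 15/5 = 3
Chebyshev: P(|X-mu| >= k*sigma) <= 1/k^2 = 1/3^2 = 1/9

1/9


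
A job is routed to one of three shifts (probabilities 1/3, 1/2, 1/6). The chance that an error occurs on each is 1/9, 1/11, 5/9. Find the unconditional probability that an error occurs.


P(A) = P(A|B1)P(B1) + P(A|B2)P(B2) + P(A|B3)P(B3)
= 1/9*1/3 + 1/11*1/2 + 5/9*1/6
= 1/27 + 1/22 + 5/54 = 52/297

52/297


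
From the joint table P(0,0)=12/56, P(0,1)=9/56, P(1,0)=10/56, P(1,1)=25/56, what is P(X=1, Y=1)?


Read from table: P(X=1, Y=1) = 25/56

25/56


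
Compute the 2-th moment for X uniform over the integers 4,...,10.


E[X^2] = (1/7) * sum(x^2 for x=4..10)
= 371/7 = 53

53


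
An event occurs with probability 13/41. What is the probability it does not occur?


P(A') = 1 - P(A) = 1 - 13/41 = 28/41

28/41


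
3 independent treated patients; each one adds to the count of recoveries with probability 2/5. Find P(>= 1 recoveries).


P(at least one) = 1 - P(none)
P(none) = (1 - 2/5)^3 = (3/5)^3 = 27/125
P(at least one) = 1 - 27/125 = 98/125

98/125


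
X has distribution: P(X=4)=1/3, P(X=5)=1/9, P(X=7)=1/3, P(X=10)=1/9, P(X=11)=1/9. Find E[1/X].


E[1/X] = sum(g(x)*P(x))
= 1/4*1/3 + 1/5*1/9 + 1/7*1/3 + 1/10*1/9 + 1/11*1/9
= 2417/13860

2417/13860


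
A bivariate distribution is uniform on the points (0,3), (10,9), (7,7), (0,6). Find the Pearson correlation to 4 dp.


Cov(X,Y) = 8.1875, Var(X) = 19.1875, Var(Y) = 4.6875
rho = Cov/(sqrt(VarX)*sqrt(VarY)) = 0.8633

0.8633


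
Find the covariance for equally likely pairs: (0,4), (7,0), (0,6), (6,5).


E[X]=13/4, E[Y]=15/4, E[XY]=15/2
Cov(X,Y) = E[XY] - E[X]E[Y] = 15/2 - 13/4*15/4 = -75/16

-75/16


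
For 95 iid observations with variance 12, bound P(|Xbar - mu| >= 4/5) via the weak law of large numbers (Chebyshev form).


Var(Xbar) = Var(X)/n = 12/95
Chebyshev: P(|Xbar-mu| >= 4/5) <= Var(Xbar)/(4/5)^2 = (12/95)/(16/25) = 15/76

15/76


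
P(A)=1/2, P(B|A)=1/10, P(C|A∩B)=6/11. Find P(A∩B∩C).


P(A∩B∩C) = P(A) * P(B|A) * P(C|A∩B)
= 1/2 * 1/10 * 6/11
= 1/20 * 6/11 = 3/110

3/110


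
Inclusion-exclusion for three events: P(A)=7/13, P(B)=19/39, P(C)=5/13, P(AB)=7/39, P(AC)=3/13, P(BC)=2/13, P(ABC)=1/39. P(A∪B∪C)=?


P(A∪B∪C) = P(A)+P(B)+P(C) - P(AB)-P(AC)-P(BC) + P(ABC)
= 7/13+19/39+5/13 - 7/39-3/13-2/13 + 1/39
= 34/39

34/39


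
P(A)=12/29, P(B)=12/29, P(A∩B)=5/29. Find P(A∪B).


P(A∪B) = P(A) + P(B) - P(A∩B)
= 12/29 + 12/29 - 5/29 = 19/29

19/29


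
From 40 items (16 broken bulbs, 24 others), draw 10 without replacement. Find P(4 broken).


P(X=4) = C(16,4)*C(24,6) / C(40,10)
= 1820*134596 / 847660528
= 244964720/847660528 = 5635/19499

5635/19499


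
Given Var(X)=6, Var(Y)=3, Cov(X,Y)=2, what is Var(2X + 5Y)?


Var(2X + 5Y) = 2^2*Var(X) + 5^2*Var(Y) + 2*2*5*Cov(X,Y)
= 4*6 + 25*3 + 20*2
= 24 + 75 + 40 = 139

139


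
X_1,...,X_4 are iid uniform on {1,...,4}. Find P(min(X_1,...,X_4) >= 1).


P(min >= 1) = P(all X_i >= 1) = (P(X_1 >= 1))^4
= (4/4)^4 = 1^4 = 1

1


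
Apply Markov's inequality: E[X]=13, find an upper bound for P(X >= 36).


Markov: P(X >= a) <= E[X]/a
P(X >= 36) <= 13/36

13/36


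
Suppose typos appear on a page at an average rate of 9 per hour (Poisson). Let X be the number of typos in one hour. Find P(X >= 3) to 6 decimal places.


P(X>=3) = 1 - P(X<=2) = 1 - (e^(-9)*9^0/0! + e^(-9)*9^1/1! + e^(-9)*9^2/2!)
≈ 1 - (0.0001234098 + 0.0011106882 + 0.0049980971)
= 1 - 0.0062321951 = 0.9937678049
≈ 0.993768

0.993768


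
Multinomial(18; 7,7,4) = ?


18! = 6402373705728000
Denominator: 7!=5040 * 7!=5040 * 4!=24
Coefficient = 6402373705728000 / 609638400 = 10501920

10501920


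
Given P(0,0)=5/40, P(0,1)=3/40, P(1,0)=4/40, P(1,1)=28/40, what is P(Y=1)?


P(Y=1) = P(0,1)+P(1,1) = 3/40 + 28/40 = 31/40

31/40


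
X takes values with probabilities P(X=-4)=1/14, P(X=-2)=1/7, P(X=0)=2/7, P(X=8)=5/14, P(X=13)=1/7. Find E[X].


E[X] = sum(x * P(x))
= -4*1/14 - 2*1/7 + 0*2/7 + 8*5/14 + 13*1/7
= 29/7

29/7


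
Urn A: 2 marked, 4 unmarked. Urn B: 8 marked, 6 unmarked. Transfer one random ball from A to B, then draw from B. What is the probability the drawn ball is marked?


P(transfer marked) = 2/6 = 1/3; P(transfer unmarked) = 2/3
If marked transferred: Urn II has 9 marked of 15, so P(marked|marked moved) = 3/5
If unmarked transferred: Urn II has 8 marked of 15, so P(marked|unmarked moved) = 8/15
By total probability: P(marked) = 1/3*3/5 + 2/3*8/15 = 5/9

5/9


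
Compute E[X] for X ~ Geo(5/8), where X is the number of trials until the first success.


For geometric (trials until first success), E[X] = 1/p = 1/(5/8) = 8/5

8/5


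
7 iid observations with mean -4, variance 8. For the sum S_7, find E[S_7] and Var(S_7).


E[S_n] = n*mu = 7*-4 = -28
Var(S_n) = n*sigma^2 = 7*8 = 56

E[S_7]=-28, Var(S_7)=56


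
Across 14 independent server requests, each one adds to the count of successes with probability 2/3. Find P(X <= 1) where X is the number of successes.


P(X<=1) = P(X=0) + P(X=1)
= 1/4782969 + 28/4782969
= 29/4782969

29/4782969


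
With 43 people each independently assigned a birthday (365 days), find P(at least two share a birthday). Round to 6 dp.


P(all different) = prod((365-i)/365 for i=0..42) = 0.076077
P(at least one match) = 1 - 0.076077 = 0.923923

0.923923


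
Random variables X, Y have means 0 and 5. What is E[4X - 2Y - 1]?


E[4X - 2Y - 1] = 4*E[X] - 2*E[Y] - 1
= (4)*(0) + (-2)*(5) + (-1)
= 0 - 10 - 1 = -11

-11


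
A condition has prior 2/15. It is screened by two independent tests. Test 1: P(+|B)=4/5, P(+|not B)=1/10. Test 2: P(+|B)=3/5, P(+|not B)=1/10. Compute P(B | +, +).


After test 1: P(+) = 4/5*2/15 + 1/10*13/15 = 29/150
P(B|+) = (8/75)/(29/150) = 16/29
After test 2 (use post1 as new prior): P(+) = 3/5*16/29 + 1/10*13/29 = 109/290
P(B|+,+) = (48/145)/(109/290) = 96/109

96/109


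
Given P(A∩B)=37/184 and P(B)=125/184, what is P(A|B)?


P(A|B) = P(A∩B)/P(B) = (37/184)/(125/184) = 37/125

37/125


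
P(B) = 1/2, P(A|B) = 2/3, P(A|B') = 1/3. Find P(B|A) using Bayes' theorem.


P(A) = P(A|B)P(B) + P(A|B')P(B') = 2/3*1/2 + 1/3*1/2 = 1/2
P(B|A) = P(A|B)P(B)/P(A) = (1/3)/(1/2) = 2/3

2/3


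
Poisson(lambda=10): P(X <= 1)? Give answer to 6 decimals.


P(X<=1) = e^(-10)*10^0/0! + e^(-10)*10^1/1!
≈ 0.0000453999 + 0.0004539993
= 0.0004993992
≈ 0.000499

0.000499


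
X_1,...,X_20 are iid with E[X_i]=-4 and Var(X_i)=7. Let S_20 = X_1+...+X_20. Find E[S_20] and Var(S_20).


E[S_n] = n*mu = 20*-4 = -80
Var(S_n) = n*sigma^2 = 20*7 = 140

E[S_20]=-80, Var(S_20)=140


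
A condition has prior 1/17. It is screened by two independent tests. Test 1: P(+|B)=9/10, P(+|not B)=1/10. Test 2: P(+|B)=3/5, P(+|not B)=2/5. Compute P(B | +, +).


After test 1: P(+) = 9/10*1/17 + 1/10*16/17 = 5/34
P(B|+) = (9/170)/(5/34) = 9/25
After test 2 (use post1 as new prior): P(+) = 3/5*9/25 + 2/5*16/25 = 59/125
P(B|+,+) = (27/125)/(59/125) = 27/59

27/59


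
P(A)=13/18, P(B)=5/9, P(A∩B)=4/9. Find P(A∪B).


P(A∪B) = P(A) + P(B) - P(A∩B)
= 13/18 + 5/9 - 4/9 = 5/6

5/6


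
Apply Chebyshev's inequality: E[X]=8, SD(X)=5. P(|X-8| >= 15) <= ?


k = 15/5 = 3
Chebyshev: P(|X-mu| >= k*sigma) <= 1/k^2 = 1/3^2 = 1/9

1/9


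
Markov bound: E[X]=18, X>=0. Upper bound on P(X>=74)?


Markov: P(X >= a) <= E[X]/a
P(X >= 74) <= 18/74 = 9/37

9/37


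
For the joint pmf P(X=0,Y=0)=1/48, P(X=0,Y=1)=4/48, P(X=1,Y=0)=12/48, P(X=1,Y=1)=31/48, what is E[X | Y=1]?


P(Y=1) = 35/48
E[X|Y=1] = (0*4 + 1*31)/35 = 31/35

31/35


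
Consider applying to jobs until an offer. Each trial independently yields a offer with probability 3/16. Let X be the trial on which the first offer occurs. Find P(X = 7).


P(X=7) = (1-p)^6 * p = (13/16)^6 * 3/16
= 4826809/16777216 * 3/16 = 14480427/268435456

14480427/268435456


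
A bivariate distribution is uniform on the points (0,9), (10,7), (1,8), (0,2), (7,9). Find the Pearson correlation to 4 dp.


Cov(X,Y) = 3.0000, Var(X) = 17.0400, Var(Y) = 6.8000
rho = Cov/(sqrt(VarX)*sqrt(VarY)) = 0.2787

0.2787


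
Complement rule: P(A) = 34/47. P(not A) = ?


P(A') = 1 - P(A) = 1 - 34/47 = 13/47

13/47


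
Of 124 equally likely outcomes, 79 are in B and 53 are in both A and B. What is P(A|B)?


P(A|B) = P(A∩B)/P(B) = (53/124)/(79/124) = 53/79

53/79


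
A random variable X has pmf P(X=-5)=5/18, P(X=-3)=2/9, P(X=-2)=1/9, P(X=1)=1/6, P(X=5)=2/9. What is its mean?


E[X] = sum(x * P(x))
= -5*5/18 - 3*2/9 - 2*1/9 + 1*1/6 + 5*2/9
= -1

-1


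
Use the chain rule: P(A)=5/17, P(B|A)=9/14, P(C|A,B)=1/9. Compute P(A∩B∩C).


P(A∩B∩C) = P(A) * P(B|A) * P(C|A∩B)
= 5/17 * 9/14 * 1/9
= 45/238 * 1/9 = 5/238

5/238


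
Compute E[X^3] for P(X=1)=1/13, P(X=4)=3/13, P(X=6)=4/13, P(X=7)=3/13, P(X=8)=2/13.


E[X^3] = sum(g(x)*P(x))
= 1*1/13 + 64*3/13 + 216*4/13 + 343*3/13 + 512*2/13
= 3110/13

3110/13


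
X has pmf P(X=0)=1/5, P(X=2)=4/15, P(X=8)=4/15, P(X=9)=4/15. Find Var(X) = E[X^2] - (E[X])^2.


E[X] = 76/15, E[X^2] = 596/15
Var(X) = E[X^2] - (E[X])^2 = 596/15 - (76/15)^2 = 3164/225

3164/225


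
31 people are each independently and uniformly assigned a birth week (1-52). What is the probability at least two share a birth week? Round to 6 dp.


P(all different) = prod((52-i)/52 for i=0..30) = 0.000010
P(at least one match) = 1 - 0.000010 = 0.999990

0.999990


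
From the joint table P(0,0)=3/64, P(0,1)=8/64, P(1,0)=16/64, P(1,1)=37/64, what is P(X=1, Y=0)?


Read from table: P(X=1, Y=0) = 16/64 = 1/4

1/4


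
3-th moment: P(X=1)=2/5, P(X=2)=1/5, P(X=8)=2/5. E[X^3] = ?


E[X^3] = sum(x^3 * P(x))
= 1*2/5 + 8*1/5 + 512*2/5
= 1034/5

1034/5


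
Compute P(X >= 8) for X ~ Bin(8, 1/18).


P(X>=8) = P(X=8)
= 1/11019960576
= 1/11019960576

1/11019960576


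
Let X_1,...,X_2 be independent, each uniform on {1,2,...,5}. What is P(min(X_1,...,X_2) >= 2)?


P(min >= 2) = P(all X_i >= 2) = (P(X_1 >= 2))^2
= (4/5)^2 = 16/25

16/25


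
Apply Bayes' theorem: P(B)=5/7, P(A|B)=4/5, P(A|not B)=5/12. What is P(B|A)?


P(A) = P(A|B)P(B) + P(A|B')P(B') = 4/5*5/7 + 5/12*2/7 = 29/42
P(B|A) = P(A|B)P(B)/P(A) = (4/7)/(29/42) = 24/29

24/29


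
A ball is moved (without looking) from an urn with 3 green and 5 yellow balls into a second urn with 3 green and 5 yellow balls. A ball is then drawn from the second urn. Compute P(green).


P(transfer green) = 3/8; P(transfer yellow) = 5/8
If green transferred: Urn II has 4 green of 9, so P(green|green moved) = 4/9
If yellow transferred: Urn II has 3 green of 9, so P(green|yellow moved) = 1/3
By total probability: P(green) = 3/8*4/9 + 5/8*1/3 = 3/8

3/8


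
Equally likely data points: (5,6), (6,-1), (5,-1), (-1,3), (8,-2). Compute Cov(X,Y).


E[X]=23/5, E[Y]=1, E[XY]=0
Cov(X,Y) = E[XY] - E[X]E[Y] = 0 - 23/5*1 = -23/5

-23/5


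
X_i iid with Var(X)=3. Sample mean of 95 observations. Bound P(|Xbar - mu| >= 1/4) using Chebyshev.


Var(Xbar) = Var(X)/n = 3/95
Chebyshev: P(|Xbar-mu| >= 1/4) <= Var(Xbar)/(1/4)^2 = (3/95)/(1/16) = 48/95

48/95


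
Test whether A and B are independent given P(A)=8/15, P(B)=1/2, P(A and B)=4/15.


P(A)*P(B) = 8/15*1/2 = 4/15
P(A∩B) = 4/15, which equals P(A)P(B), so independent

Yes, A and B are independent


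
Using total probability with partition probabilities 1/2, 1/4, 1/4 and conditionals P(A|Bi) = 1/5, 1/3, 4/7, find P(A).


P(A) = P(A|B1)P(B1) + P(A|B2)P(B2) + P(A|B3)P(B3)
= 1/5*1/2 + 1/3*1/4 + 4/7*1/4
= 1/10 + 1/12 + 1/7 = 137/420

137/420


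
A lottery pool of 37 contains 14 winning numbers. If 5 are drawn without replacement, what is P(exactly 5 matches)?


P(X=5) = C(14,5)*C(23,0) / C(37,5)
= 2002*1 / 435897
= 2002/435897 = 26/5661

26/5661


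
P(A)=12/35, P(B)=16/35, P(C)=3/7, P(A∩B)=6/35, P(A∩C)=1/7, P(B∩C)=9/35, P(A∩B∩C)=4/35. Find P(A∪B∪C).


P(A∪B∪C) = P(A)+P(B)+P(C) - P(AB)-P(AC)-P(BC) + P(ABC)
= 12/35+16/35+3/7 - 6/35-1/7-9/35 + 4/35
= 27/35

27/35


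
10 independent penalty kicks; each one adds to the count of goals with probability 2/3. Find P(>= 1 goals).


P(at least one) = 1 - P(none)
P(none) = (1 - 2/3)^10 = (1/3)^10 = 1/59049
P(at least one) = 1 - 1/59049 = 59048/59049

59048/59049


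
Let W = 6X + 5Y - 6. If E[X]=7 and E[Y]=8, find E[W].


E[6X + 5Y - 6] = 6*E[X] + 5*E[Y] - 6
= (6)*(7) + (5)*(8) + (-6)
= 42 + 40 - 6 = 76

76


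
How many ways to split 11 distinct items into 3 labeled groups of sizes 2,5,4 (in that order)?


11! = 39916800
Denominator: 2!=2 * 5!=120 * 4!=24
Coefficient = 39916800 / 5760 = 6930

6930


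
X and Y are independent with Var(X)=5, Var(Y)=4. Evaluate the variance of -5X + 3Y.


Independence => Cov(X,Y)=0
Var(-5X + 3Y) = (-5)^2*Var(X) + 3^2*Var(Y)
= 25*5 + 9*4 = 161

161


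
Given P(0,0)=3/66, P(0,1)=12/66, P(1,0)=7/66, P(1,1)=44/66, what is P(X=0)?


P(X=0) = P(0,0)+P(0,1) = 3/66 + 12/66 = 15/66 = 5/22

5/22


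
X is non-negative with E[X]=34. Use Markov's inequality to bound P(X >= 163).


Markov: P(X >= a) <= E[X]/a
P(X >= 163) <= 34/163

34/163


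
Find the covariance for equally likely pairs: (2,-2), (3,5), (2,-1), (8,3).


E[X]=15/4, E[Y]=5/4, E[XY]=33/4
Cov(X,Y) = E[XY] - E[X]E[Y] = 33/4 - 15/4*5/4 = 57/16

57/16


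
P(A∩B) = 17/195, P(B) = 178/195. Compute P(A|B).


P(A|B) = P(A∩B)/P(B) = (17/195)/(178/195) = 17/178

17/178


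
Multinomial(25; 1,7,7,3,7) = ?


25! = 15511210043330985984000000
Denominator: 1!=1 * 7!=5040 * 7!=5040 * 3!=6 * 7!=5040
Coefficient = 15511210043330985984000000 / 768144384000 = 20193091776000

20193091776000


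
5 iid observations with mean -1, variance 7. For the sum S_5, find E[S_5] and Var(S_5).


E[S_n] = n*mu = 5*-1 = -5
Var(S_n) = n*sigma^2 = 5*7 = 35

E[S_5]=-5, Var(S_5)=35


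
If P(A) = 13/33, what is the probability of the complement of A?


P(A') = 1 - P(A) = 1 - 13/33 = 20/33

20/33


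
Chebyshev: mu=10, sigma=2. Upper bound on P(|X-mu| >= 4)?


k = 4/2 = 2
Chebyshev: P(|X-mu| >= k*sigma) <= 1/k^2 = 1/2^2 = 1/4

1/4


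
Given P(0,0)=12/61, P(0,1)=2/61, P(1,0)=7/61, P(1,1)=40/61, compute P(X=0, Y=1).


Read from table: P(X=0, Y=1) = 2/61

2/61


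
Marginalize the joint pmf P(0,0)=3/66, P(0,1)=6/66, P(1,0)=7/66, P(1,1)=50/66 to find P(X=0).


P(X=0) = P(0,0)+P(0,1) = 3/66 + 6/66 = 9/66 = 3/22

3/22


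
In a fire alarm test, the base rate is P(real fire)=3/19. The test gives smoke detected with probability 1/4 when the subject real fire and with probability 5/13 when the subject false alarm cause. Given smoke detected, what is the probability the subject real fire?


P(A) = P(A|B)P(B) + P(A|B')P(B') = 1/4*3/19 + 5/13*16/19 = 359/988
P(B|A) = P(A|B)P(B)/P(A) = (3/76)/(359/988) = 39/359

39/359


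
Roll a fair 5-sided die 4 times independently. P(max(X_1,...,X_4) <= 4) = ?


P(max <= 4) = P(all X_i <= 4) = (P(X_1 <= 4))^4
= (4/5)^4 = 256/625

256/625


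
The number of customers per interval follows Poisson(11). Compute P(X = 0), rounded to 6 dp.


P(X=0) = e^(-11) * 11^0 / 0!
≈ 0.00001670170079 * 1 / 1
≈ 0.000017

0.000017


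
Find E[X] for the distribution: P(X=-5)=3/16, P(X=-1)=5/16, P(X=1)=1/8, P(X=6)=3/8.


E[X] = sum(x * P(x))
= -5*3/16 - 1*5/16 + 1*1/8 + 6*3/8
= 9/8

9/8


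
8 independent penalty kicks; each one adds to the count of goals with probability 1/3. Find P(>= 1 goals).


P(at least one) = 1 - P(none)
P(none) = (1 - 1/3)^8 = (2/3)^8 = 256/6561
P(at least one) = 1 - 256/6561 = 6305/6561

6305/6561


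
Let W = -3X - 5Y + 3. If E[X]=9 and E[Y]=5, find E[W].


E[-3X - 5Y + 3] = -3*E[X] - 5*E[Y] + 3
= (-3)*(9) + (-5)*(5) + (3)
= -27 - 25 + 3 = -49

-49


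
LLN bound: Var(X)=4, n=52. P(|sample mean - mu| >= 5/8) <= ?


Var(Xbar) = Var(X)/n = 4/52
Chebyshev: P(|Xbar-mu| >= 5/8) <= Var(Xbar)/(5/8)^2 = (1/13)/(25/64) = 64/325

64/325


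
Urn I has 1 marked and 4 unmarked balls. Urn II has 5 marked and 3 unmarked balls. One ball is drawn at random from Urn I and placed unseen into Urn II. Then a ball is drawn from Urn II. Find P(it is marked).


P(transfer marked) = 1/5; P(transfer unmarked) = 4/5
If marked transferred: Urn II has 6 marked of 9, so P(marked|marked moved) = 2/3
If unmarked transferred: Urn II has 5 marked of 9, so P(marked|unmarked moved) = 5/9
By total probability: P(marked) = 1/5*2/3 + 4/5*5/9 = 26/45

26/45


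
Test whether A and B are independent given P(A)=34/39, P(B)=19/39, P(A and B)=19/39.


P(A)*P(B) = 34/39*19/39 = 646/1521
P(A∩B) = 19/39 != 646/1521, so not independent

No, A and B are not independent


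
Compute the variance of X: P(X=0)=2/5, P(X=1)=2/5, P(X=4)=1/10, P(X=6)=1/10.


E[X] = 7/5, E[X^2] = 28/5
Var(X) = E[X^2] - (E[X])^2 = 28/5 - (7/5)^2 = 91/25

91/25


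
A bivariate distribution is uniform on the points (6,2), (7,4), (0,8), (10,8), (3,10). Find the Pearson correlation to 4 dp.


Cov(X,Y) = -3.2800, Var(X) = 11.7600, Var(Y) = 8.6400
rho = Cov/(sqrt(VarX)*sqrt(VarY)) = -0.3254

-0.3254


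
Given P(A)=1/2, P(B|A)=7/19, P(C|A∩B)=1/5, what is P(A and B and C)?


P(A∩B∩C) = P(A) * P(B|A) * P(C|A∩B)
= 1/2 * 7/19 * 1/5
= 7/38 * 1/5 = 7/190

7/190


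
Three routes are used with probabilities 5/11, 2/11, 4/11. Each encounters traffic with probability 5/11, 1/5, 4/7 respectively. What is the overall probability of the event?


P(A) = P(A|B1)P(B1) + P(A|B2)P(B2) + P(A|B3)P(B3)
= 5/11*5/11 + 1/5*2/11 + 4/7*4/11
= 25/121 + 2/55 + 16/77 = 1909/4235

1909/4235


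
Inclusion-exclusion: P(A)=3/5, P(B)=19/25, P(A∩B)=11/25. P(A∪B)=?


P(A∪B) = P(A) + P(B) - P(A∩B)
= 3/5 + 19/25 - 11/25 = 23/25

23/25


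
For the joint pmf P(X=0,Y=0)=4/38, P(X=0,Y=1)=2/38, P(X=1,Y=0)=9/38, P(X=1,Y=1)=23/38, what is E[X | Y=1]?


P(Y=1) = 25/38
E[X|Y=1] = (0*2 + 1*23)/25 = 23/25

23/25


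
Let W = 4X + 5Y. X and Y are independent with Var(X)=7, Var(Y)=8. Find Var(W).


Independence => Cov(X,Y)=0
Var(4X + 5Y) = 4^2*Var(X) + 5^2*Var(Y)
= 16*7 + 25*8 = 312

312


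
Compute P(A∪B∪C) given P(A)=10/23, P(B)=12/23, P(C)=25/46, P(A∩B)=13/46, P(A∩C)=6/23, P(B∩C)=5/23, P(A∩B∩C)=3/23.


P(A∪B∪C) = P(A)+P(B)+P(C) - P(AB)-P(AC)-P(BC) + P(ABC)
= 10/23+12/23+25/46 - 13/46-6/23-5/23 + 3/23
= 20/23

20/23


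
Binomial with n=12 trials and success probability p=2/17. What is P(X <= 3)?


P(X<=3) = P(X=0) + P(X=1) + P(X=2) + P(X=3)
= 129746337890625/582622237229761 + 207594140625000/582622237229761 + 152235703125000/582622237229761 + 67660312500000/582622237229761
= 557236494140625/582622237229761

557236494140625/582622237229761


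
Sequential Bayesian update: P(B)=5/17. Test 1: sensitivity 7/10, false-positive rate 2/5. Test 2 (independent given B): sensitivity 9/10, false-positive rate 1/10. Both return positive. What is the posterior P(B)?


After test 1: P(+) = 7/10*5/17 + 2/5*12/17 = 83/170
P(B|+) = (7/34)/(83/170) = 35/83
After test 2 (use post1 as new prior): P(+) = 9/10*35/83 + 1/10*48/83 = 363/830
P(B|+,+) = (63/166)/(363/830) = 105/121

105/121


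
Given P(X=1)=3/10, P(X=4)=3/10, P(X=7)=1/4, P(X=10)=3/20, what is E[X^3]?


E[X^3] = sum(g(x)*P(x))
= 1*3/10 + 64*3/10 + 343*1/4 + 1000*3/20
= 1021/4

1021/4


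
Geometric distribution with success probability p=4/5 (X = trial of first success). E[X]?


For geometric (trials until first success), E[X] = 1/p = 1/(4/5) = 5/4

5/4


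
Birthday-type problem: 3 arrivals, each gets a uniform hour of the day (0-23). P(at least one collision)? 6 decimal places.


P(all different) = prod((24-i)/24 for i=0..2) = 0.878472
P(at least one match) = 1 - 0.878472 = 0.121528

0.121528


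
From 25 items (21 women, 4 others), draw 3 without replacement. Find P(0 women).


P(X=0) = C(21,0)*C(4,3) / C(25,3)
= 1*4 / 2300
= 4/2300 = 1/575

1/575


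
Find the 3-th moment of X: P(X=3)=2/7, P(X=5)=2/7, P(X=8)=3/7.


E[X^3] = sum(x^3 * P(x))
= 27*2/7 + 125*2/7 + 512*3/7
= 1840/7

1840/7


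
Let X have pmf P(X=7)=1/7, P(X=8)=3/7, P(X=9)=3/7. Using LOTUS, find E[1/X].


E[1/X] = sum(g(x)*P(x))
= 1/7*1/7 + 1/8*3/7 + 1/9*3/7
= 143/1176

143/1176


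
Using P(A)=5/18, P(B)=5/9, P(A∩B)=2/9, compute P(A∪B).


P(A∪B) = P(A) + P(B) - P(A∩B)
= 5/18 + 5/9 - 2/9 = 11/18

11/18


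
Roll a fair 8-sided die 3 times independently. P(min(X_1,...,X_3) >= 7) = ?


P(min >= 7) = P(all X_i >= 7) = (P(X_1 >= 7))^3
= (2/8)^3 = (1/4)^3 = 1/64

1/64


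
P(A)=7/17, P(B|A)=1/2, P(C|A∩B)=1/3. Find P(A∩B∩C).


P(A∩B∩C) = P(A) * P(B|A) * P(C|A∩B)
= 7/17 * 1/2 * 1/3
= 7/34 * 1/3 = 7/102

7/102


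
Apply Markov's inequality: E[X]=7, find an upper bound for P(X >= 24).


Markov: P(X >= a) <= E[X]/a
P(X >= 24) <= 7/24

7/24


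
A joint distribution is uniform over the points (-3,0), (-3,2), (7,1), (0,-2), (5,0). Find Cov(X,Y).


E[X]=6/5, E[Y]=1/5, E[XY]=1/5
Cov(X,Y) = E[XY] - E[X]E[Y] = 1/5 - 6/5*1/5 = -1/25

-1/25


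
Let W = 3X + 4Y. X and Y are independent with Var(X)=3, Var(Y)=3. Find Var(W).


Independence => Cov(X,Y)=0
Var(3X + 4Y) = 3^2*Var(X) + 4^2*Var(Y)
= 9*3 + 16*3 = 75

75


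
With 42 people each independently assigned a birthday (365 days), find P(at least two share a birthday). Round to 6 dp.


P(all different) = prod((365-i)/365 for i=0..41) = 0.085970
P(at least one match) = 1 - 0.085970 = 0.914030

0.914030


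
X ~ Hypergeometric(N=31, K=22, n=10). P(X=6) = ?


P(X=6) = C(22,6)*C(9,4) / C(31,10)
= 74613*126 / 44352165
= 9401238/44352165 = 284886/1344005

284886/1344005


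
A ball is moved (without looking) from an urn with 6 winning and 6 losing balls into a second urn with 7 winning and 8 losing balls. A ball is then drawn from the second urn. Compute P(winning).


P(transfer winning) = 6/12 = 1/2; P(transfer losing) = 1/2
If winning transferred: Urn II has 8 winning of 16, so P(winning|winning moved) = 1/2
If losing transferred: Urn II has 7 winning of 16, so P(winning|losing moved) = 7/16
By total probability: P(winning) = 1/2*1/2 + 1/2*7/16 = 15/32

15/32


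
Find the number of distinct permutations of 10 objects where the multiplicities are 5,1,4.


10! = 3628800
Denominator: 5!=120 * 1!=1 * 4!=24
Coefficient = 3628800 / 2880 = 1260

1260


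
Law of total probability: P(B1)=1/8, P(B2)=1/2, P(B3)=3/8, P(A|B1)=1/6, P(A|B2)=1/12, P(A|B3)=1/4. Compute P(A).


P(A) = P(A|B1)P(B1) + P(A|B2)P(B2) + P(A|B3)P(B3)
= 1/6*1/8 + 1/12*1/2 + 1/4*3/8
= 1/48 + 1/24 + 3/32 = 5/32

5/32


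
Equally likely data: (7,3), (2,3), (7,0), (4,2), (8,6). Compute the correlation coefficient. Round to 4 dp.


Cov(X,Y) = 0.9200, Var(X) = 5.0400, Var(Y) = 3.7600
rho = Cov/(sqrt(VarX)*sqrt(VarY)) = 0.2113

0.2113


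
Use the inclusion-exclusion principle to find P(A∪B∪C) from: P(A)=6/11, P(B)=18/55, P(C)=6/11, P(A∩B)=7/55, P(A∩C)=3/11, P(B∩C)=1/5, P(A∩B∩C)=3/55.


P(A∪B∪C) = P(A)+P(B)+P(C) - P(AB)-P(AC)-P(BC) + P(ABC)
= 6/11+18/55+6/11 - 7/55-3/11-1/5 + 3/55
= 48/55

48/55


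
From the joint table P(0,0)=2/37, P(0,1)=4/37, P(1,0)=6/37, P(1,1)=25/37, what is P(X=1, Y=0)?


Read from table: P(X=1, Y=0) = 6/37

6/37


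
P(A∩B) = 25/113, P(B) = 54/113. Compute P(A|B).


P(A|B) = P(A∩B)/P(B) = (25/113)/(54/113) = 25/54

25/54


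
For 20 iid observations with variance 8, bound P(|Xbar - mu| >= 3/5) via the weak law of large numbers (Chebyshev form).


Var(Xbar) = Var(X)/n = 8/20
Chebyshev: P(|Xbar-mu| >= 3/5) <= Var(Xbar)/(3/5)^2 = (2/5)/(9/25) = 10/9
Bound exceeds 1, so trivial bound: 1

1


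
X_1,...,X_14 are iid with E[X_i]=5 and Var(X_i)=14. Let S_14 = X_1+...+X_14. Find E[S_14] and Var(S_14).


E[S_n] = n*mu = 14*5 = 70
Var(S_n) = n*sigma^2 = 14*14 = 196

E[S_14]=70, Var(S_14)=196


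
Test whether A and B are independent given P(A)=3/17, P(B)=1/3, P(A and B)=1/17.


P(A)*P(B) = 3/17*1/3 = 1/17
P(A∩B) = 1/17, which equals P(A)P(B), so independent

Yes, A and B are independent


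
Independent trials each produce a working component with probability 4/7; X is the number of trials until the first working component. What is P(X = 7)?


P(X=7) = (1-p)^6 * p = (3/7)^6 * 4/7
= 729/117649 * 4/7 = 2916/823543

2916/823543


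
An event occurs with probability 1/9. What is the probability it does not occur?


P(A') = 1 - P(A) = 1 - 1/9 = 8/9

8/9


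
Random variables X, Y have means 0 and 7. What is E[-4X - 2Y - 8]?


E[-4X - 2Y - 8] = -4*E[X] - 2*E[Y] - 8
= (-4)*(0) + (-2)*(7) + (-8)
= 0 - 14 - 8 = -22

-22


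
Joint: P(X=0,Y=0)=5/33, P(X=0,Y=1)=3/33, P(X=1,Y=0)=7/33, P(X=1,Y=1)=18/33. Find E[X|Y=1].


P(Y=1) = 21/33
E[X|Y=1] = (0*3 + 1*18)/21 = 18/21 = 6/7

6/7


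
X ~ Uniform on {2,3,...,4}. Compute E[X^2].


E[X^2] = (1/3) * sum(x^2 for x=2..4)
= 29/3

29/3


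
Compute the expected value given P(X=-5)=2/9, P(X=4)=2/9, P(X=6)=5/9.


E[X] = sum(x * P(x))
= -5*2/9 + 4*2/9 + 6*5/9
= 28/9

28/9


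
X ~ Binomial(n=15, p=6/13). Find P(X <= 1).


P(X<=1) = P(X=0) + P(X=1)
= 4747561509943/51185893014090757 + 61040076556410/51185893014090757
= 65787638066353/51185893014090757

65787638066353/51185893014090757


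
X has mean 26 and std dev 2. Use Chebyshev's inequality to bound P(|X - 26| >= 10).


k = 10/2 = 5
Chebyshev: P(|X-mu| >= k*sigma) <= 1/k^2 = 1/5^2 = 1/25

1/25


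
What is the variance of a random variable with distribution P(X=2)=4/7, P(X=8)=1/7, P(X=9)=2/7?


E[X] = 34/7, E[X^2] = 242/7
Var(X) = E[X^2] - (E[X])^2 = 242/7 - (34/7)^2 = 538/49

538/49


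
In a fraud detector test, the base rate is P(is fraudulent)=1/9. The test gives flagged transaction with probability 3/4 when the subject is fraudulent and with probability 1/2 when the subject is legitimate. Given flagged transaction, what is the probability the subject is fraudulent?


P(A) = P(A|B)P(B) + P(A|B')P(B') = 3/4*1/9 + 1/2*8/9 = 19/36
P(B|A) = P(A|B)P(B)/P(A) = (1/12)/(19/36) = 3/19

3/19


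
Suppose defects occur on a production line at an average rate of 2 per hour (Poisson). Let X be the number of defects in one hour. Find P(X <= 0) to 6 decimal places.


P(X<=0) = e^(-2)*2^0/0!
≈ 0.1353352832
≈ 0.135335

0.135335


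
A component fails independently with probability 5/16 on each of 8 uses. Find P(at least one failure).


P(at least one) = 1 - P(none)
P(none) = (1 - 5/16)^8 = (11/16)^8 = 214358881/4294967296
P(at least one) = 1 - 214358881/4294967296 = 4080608415/4294967296

4080608415/4294967296


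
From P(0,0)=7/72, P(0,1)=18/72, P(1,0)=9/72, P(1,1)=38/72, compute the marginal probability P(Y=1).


P(Y=1) = P(0,1)+P(1,1) = 18/72 + 38/72 = 56/72 = 7/9

7/9
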